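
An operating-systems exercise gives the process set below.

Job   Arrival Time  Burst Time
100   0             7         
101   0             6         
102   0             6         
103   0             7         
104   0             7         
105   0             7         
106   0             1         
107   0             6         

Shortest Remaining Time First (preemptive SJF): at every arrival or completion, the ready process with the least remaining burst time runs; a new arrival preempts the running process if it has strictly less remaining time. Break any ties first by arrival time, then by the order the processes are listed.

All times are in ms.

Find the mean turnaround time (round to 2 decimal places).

Gantt: | 106 0-1 | 101 1-7 | 102 7-13 | 107 13-19 | 100 19-26 | 103 26-33 | 104 33-40 | 105 40-47 |
Completion: 100=26  101=7  102=13  103=33  104=40  105=47  106=1  107=19
Turnaround (C−A): 100=26  101=7  102=13  103=33  104=40  105=47  106=1  107=19
Turnaround times: 100=26, 101=7, 102=13, 103=33, 104=40, 105=47, 106=1, 107=19
Average turnaround = (26+7+13+33+40+47+1+19) / 8 = 186/8 = 23.25

23.25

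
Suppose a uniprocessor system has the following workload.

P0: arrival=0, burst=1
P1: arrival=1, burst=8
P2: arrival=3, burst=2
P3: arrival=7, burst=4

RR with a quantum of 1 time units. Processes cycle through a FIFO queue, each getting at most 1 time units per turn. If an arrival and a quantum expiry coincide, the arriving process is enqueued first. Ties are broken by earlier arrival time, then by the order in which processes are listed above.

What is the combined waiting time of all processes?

10

Timeline: | P0 0-1 | P1 1-3 | P2 3-4 | P1 4-5 | P2 5-6 | P1 6-7 | P3 7-8 | P1 8-9 | P3 9-10 | P1 10-11 | P3 11-12 | P1 12-13 | P3 13-14 | P1 14-15 |
Completion: P0=1  P1=15  P2=6  P3=14
Turnaround (C−A): P0=1  P1=14  P2=3  P3=7
Waiting = turnaround − burst: P0=0, P1=6, P2=1, P3=3
Total waiting = 0 + 6 + 1 + 3 = 10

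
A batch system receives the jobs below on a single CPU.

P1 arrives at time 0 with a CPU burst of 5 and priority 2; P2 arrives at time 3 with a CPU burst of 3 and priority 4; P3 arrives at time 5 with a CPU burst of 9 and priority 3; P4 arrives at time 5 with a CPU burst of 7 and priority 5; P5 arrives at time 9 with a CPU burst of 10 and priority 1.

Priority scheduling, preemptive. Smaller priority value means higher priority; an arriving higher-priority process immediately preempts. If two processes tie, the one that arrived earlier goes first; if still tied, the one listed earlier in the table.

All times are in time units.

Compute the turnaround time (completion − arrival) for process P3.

Gantt: | P1 0-5 | P3 5-9 | P5 9-19 | P3 19-24 | P2 24-27 | P4 27-34 |
Completion: P1=5  P2=27  P3=24  P4=34  P5=19
Turnaround(P3) = completion − arrival = 24 − 5 = 19

19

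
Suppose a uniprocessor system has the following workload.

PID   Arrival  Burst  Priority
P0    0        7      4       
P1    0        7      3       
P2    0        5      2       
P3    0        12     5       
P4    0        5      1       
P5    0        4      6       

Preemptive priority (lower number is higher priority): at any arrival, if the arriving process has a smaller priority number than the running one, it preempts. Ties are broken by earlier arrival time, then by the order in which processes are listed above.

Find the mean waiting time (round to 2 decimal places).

Timeline: | P4 0-5 | P2 5-10 | P1 10-17 | P0 17-24 | P3 24-36 | P5 36-40 |
Completion: P0=24  P1=17  P2=10  P3=36  P4=5  P5=40
Turnaround (C−A): P0=24  P1=17  P2=10  P3=36  P4=5  P5=40
Waiting times: P0=17, P1=10, P2=5, P3=24, P4=0, P5=36
Average waiting = (17+10+5+24+0+36) / 6 = 92/6 = 15.33

15.33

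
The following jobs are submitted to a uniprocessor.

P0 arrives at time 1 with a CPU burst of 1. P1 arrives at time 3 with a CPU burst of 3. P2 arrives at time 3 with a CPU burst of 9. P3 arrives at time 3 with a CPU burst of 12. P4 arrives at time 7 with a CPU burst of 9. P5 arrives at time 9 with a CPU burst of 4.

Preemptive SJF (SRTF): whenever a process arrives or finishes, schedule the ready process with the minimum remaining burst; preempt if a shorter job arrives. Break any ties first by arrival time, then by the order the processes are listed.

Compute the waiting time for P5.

0

Timeline: | idle 0-1 | P0 1-2 | idle 2-3 | P1 3-6 | P2 6-9 | P5 9-13 | P2 13-19 | P4 19-28 | P3 28-40 |
Completion: P0=2  P1=6  P2=19  P3=40  P4=28  P5=13
Turnaround (C−A): P0=1  P1=3  P2=16  P3=37  P4=21  P5=4
Waiting(P5) = turnaround − burst = 4 − 4 = 0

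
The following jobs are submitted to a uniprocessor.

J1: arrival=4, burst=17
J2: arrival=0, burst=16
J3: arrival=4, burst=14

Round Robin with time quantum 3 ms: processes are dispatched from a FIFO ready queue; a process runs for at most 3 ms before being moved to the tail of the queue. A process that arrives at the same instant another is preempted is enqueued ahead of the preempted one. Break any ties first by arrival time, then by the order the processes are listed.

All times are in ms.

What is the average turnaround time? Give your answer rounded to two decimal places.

Gantt: | J2 0-6 | J1 6-9 | J3 9-12 | J2 12-15 | J1 15-18 | J3 18-21 | J2 21-24 | J1 24-27 | J3 27-30 | J2 30-33 | J1 33-36 | J3 36-39 | J2 39-40 | J1 40-43 | J3 43-45 | J1 45-47 |
Completion: J1=47  J2=40  J3=45
Turnaround (C−A): J1=43  J2=40  J3=41
Turnaround times: J1=43, J2=40, J3=41
Average turnaround = (43+40+41) / 3 = 124/3 = 41.33

41.33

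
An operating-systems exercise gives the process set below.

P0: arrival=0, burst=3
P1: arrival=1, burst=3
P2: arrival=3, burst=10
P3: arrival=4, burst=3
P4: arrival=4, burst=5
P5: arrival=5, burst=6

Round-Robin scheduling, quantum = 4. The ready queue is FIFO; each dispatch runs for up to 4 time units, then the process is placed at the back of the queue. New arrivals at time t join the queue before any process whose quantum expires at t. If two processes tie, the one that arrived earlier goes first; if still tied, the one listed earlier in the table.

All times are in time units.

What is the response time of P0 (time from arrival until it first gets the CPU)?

0

Schedule: | P0 0-3 | P1 3-6 | P2 6-10 | P3 10-13 | P4 13-17 | P5 17-21 | P2 21-25 | P4 25-26 | P5 26-28 | P2 28-30 |
Completion: P0=3  P1=6  P2=30  P3=13  P4=26  P5=28
Turnaround (C−A): P0=3  P1=5  P2=27  P3=9  P4=22  P5=23
Response(P0) = first start − arrival = 0 − 0 = 0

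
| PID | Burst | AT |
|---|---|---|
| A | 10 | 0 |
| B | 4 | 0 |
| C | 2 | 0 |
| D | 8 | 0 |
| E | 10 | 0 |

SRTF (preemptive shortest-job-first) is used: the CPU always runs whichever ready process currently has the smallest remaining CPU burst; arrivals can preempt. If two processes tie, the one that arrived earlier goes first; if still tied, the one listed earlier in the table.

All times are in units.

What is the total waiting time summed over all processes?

46

Schedule: | C 0-2 | B 2-6 | D 6-14 | A 14-24 | E 24-34 |
Completion: A=24  B=6  C=2  D=14  E=34
Turnaround (C−A): A=24  B=6  C=2  D=14  E=34
Waiting = turnaround − burst: A=14, B=2, C=0, D=6, E=24
Total waiting = 14 + 2 + 0 + 6 + 24 = 46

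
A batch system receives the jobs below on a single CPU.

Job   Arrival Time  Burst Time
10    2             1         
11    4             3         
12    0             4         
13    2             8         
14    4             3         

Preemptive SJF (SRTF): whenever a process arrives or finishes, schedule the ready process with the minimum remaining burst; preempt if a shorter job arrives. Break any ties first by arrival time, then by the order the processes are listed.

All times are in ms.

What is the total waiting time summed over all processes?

15

Timeline: | 12 0-2 | 10 2-3 | 12 3-5 | 11 5-8 | 14 8-11 | 13 11-19 |
Completion: 10=3  11=8  12=5  13=19  14=11
Waiting = turnaround − burst: 10=0, 11=1, 12=1, 13=9, 14=4
Total waiting = 0 + 1 + 1 + 9 + 4 = 15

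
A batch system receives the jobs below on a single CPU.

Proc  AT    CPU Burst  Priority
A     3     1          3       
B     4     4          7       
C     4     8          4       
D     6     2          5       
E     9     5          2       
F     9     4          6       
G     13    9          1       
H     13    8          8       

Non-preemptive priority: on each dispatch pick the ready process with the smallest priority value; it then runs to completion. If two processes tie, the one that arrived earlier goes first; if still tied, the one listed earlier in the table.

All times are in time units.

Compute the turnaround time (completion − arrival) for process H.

31

Timeline: | idle 0-3 | A 3-4 | C 4-12 | E 12-17 | G 17-26 | D 26-28 | F 28-32 | B 32-36 | H 36-44 |
Completion: A=4  B=36  C=12  D=28  E=17  F=32  G=26  H=44
Turnaround (C−A): A=1  B=32  C=8  D=22  E=8  F=23  G=13  H=31
Turnaround(H) = completion − arrival = 44 − 13 = 31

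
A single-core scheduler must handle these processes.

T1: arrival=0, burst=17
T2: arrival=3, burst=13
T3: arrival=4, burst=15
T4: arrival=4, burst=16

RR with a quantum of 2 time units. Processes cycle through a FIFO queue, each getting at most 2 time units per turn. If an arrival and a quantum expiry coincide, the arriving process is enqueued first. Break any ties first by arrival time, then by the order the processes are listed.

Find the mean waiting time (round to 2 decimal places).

39.75

Gantt: | T1 0-4 | T2 4-6 | T3 6-8 | T4 8-10 | T1 10-12 | T2 12-14 | T3 14-16 | T4 16-18 | T1 18-20 | T2 20-22 | T3 22-24 | T4 24-26 | T1 26-28 | T2 28-30 | T3 30-32 | T4 32-34 | T1 34-36 | T2 36-38 | T3 38-40 | T4 40-42 | T1 42-44 | T2 44-46 | T3 46-48 | T4 48-50 | T1 50-52 | T2 52-53 | T3 53-55 | T4 55-57 | T1 57-58 | T3 58-59 | T4 59-61 |
Completion: T1=58  T2=53  T3=59  T4=61
Waiting times: T1=41, T2=37, T3=40, T4=41
Average waiting = (41+37+40+41) / 4 = 159/4 = 39.75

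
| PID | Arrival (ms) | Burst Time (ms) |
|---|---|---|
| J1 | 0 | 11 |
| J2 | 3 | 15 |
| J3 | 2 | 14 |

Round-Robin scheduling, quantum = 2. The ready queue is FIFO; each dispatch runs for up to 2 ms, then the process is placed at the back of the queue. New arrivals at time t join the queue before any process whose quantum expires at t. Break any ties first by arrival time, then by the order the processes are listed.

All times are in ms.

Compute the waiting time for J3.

21

Gantt: | J1 0-2 | J3 2-4 | J1 4-6 | J2 6-8 | J3 8-10 | J1 10-12 | J2 12-14 | J3 14-16 | J1 16-18 | J2 18-20 | J3 20-22 | J1 22-24 | J2 24-26 | J3 26-28 | J1 28-29 | J2 29-31 | J3 31-33 | J2 33-35 | J3 35-37 | J2 37-40 |
Completion: J1=29  J2=40  J3=37
Waiting(J3) = turnaround − burst = 35 − 14 = 21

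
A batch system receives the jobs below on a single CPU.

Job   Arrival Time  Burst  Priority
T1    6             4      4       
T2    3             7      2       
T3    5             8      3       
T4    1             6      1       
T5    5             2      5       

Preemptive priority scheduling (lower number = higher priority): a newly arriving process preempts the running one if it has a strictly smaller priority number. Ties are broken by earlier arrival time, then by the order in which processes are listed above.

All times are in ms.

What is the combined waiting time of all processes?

50

Schedule: | idle 0-1 | T4 1-7 | T2 7-14 | T3 14-22 | T1 22-26 | T5 26-28 |
Completion: T1=26  T2=14  T3=22  T4=7  T5=28
Turnaround (C−A): T1=20  T2=11  T3=17  T4=6  T5=23
Waiting = turnaround − burst: T1=16, T2=4, T3=9, T4=0, T5=21
Total waiting = 16 + 4 + 9 + 0 + 21 = 50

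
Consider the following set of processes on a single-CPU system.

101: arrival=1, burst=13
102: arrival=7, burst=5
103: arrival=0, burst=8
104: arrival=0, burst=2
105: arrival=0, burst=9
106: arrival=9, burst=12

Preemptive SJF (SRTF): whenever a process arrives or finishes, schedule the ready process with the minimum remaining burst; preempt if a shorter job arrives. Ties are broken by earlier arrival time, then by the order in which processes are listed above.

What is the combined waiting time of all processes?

Gantt: | 104 0-2 | 103 2-10 | 102 10-15 | 105 15-24 | 106 24-36 | 101 36-49 |
Completion: 101=49  102=15  103=10  104=2  105=24  106=36
Turnaround (C−A): 101=48  102=8  103=10  104=2  105=24  106=27
Waiting = turnaround − burst: 101=35, 102=3, 103=2, 104=0, 105=15, 106=15
Total waiting = 35 + 3 + 2 + 0 + 15 + 15 = 70

70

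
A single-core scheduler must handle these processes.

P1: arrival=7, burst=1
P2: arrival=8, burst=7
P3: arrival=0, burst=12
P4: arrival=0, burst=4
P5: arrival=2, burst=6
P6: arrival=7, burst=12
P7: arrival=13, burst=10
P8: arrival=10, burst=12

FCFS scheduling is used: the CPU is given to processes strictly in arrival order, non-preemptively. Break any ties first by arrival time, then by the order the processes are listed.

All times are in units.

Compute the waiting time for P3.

0

Timeline: | P3 0-12 | P4 12-16 | P5 16-22 | P1 22-23 | P6 23-35 | P2 35-42 | P8 42-54 | P7 54-64 |
Completion: P1=23  P2=42  P3=12  P4=16  P5=22  P6=35  P7=64  P8=54
Turnaround (C−A): P1=16  P2=34  P3=12  P4=16  P5=20  P6=28  P7=51  P8=44
Waiting(P3) = turnaround − burst = 12 − 12 = 0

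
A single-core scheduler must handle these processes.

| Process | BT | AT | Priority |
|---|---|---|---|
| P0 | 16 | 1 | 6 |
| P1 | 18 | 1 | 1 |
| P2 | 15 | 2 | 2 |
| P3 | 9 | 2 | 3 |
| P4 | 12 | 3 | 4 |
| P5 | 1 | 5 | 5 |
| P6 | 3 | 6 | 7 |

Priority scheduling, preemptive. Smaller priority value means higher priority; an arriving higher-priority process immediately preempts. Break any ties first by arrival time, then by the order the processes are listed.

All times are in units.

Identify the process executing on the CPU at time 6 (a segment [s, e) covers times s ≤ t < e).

Schedule: | idle 0-1 | P1 1-19 | P2 19-34 | P3 34-43 | P4 43-55 | P5 55-56 | P0 56-72 | P6 72-75 |
Completion: P0=72  P1=19  P2=34  P3=43  P4=55  P5=56  P6=75

P1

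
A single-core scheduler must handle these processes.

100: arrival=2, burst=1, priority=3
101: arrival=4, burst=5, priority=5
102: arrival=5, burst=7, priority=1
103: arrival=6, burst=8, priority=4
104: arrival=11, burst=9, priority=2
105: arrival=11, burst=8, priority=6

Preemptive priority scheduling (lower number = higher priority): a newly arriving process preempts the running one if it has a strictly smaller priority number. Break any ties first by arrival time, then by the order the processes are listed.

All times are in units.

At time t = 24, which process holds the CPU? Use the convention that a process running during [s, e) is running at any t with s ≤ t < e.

Gantt: | idle 0-2 | 100 2-3 | idle 3-4 | 101 4-5 | 102 5-12 | 104 12-21 | 103 21-29 | 101 29-33 | 105 33-41 |
Completion: 100=3  101=33  102=12  103=29  104=21  105=41
Turnaround (C−A): 100=1  101=29  102=7  103=23  104=10  105=30

103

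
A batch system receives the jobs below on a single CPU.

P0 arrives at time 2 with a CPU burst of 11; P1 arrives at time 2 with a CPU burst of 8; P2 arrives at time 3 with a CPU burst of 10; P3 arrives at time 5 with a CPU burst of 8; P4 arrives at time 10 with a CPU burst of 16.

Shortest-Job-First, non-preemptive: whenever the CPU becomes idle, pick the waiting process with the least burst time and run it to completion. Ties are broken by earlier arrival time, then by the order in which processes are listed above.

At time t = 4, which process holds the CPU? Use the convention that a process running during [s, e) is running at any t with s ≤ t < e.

P1

Timeline: | idle 0-2 | P1 2-10 | P3 10-18 | P2 18-28 | P0 28-39 | P4 39-55 |
Completion: P0=39  P1=10  P2=28  P3=18  P4=55
Turnaround (C−A): P0=37  P1=8  P2=25  P3=13  P4=45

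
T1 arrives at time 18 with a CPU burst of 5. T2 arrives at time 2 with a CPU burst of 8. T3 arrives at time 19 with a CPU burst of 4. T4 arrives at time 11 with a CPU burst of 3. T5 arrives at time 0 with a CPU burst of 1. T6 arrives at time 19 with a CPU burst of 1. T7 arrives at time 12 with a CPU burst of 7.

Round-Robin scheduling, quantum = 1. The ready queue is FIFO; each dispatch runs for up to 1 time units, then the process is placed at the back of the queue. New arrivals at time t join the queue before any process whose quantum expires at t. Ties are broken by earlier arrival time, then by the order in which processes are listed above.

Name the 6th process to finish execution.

Timeline: | T5 0-1 | idle 1-2 | T2 2-10 | idle 10-11 | T4 11-12 | T7 12-13 | T4 13-14 | T7 14-15 | T4 15-16 | T7 16-18 | T1 18-19 | T7 19-20 | T3 20-21 | T6 21-22 | T1 22-23 | T7 23-24 | T3 24-25 | T1 25-26 | T7 26-27 | T3 27-28 | T1 28-29 | T3 29-30 | T1 30-31 |
Completion: T1=31  T2=10  T3=30  T4=16  T5=1  T6=22  T7=27
Turnaround (C−A): T1=13  T2=8  T3=11  T4=5  T5=1  T6=3  T7=15
Finish order: T5 → T2 → T4 → T6 → T7 → T3 → T1

T3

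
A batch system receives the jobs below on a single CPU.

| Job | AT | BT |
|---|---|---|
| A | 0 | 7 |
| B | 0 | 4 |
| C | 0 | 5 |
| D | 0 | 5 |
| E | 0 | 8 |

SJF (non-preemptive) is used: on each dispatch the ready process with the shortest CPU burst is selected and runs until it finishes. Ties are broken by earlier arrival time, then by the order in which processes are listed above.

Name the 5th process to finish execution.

Timeline: | B 0-4 | C 4-9 | D 9-14 | A 14-21 | E 21-29 |
Completion: A=21  B=4  C=9  D=14  E=29
Turnaround (C−A): A=21  B=4  C=9  D=14  E=29
Finish order: B → C → D → A → E

E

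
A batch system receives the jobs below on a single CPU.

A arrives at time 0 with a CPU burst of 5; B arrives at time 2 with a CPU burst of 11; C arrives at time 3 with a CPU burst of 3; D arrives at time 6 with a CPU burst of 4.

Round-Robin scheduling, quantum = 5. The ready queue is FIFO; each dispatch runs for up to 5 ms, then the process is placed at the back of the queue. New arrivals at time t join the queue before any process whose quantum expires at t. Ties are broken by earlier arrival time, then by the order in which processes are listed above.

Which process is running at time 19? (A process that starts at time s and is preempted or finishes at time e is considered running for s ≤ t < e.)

Schedule: | A 0-5 | B 5-10 | C 10-13 | D 13-17 | B 17-23 |
Completion: A=5  B=23  C=13  D=17

B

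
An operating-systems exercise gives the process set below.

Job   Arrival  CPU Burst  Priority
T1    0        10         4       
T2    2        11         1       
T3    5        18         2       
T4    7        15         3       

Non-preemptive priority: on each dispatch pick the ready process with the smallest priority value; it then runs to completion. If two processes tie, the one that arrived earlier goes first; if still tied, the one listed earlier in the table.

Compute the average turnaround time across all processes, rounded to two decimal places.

Gantt: | T1 0-10 | T2 10-21 | T3 21-39 | T4 39-54 |
Completion: T1=10  T2=21  T3=39  T4=54
Turnaround (C−A): T1=10  T2=19  T3=34  T4=47
Turnaround times: T1=10, T2=19, T3=34, T4=47
Average turnaround = (10+19+34+47) / 4 = 110/4 = 27.50

27.50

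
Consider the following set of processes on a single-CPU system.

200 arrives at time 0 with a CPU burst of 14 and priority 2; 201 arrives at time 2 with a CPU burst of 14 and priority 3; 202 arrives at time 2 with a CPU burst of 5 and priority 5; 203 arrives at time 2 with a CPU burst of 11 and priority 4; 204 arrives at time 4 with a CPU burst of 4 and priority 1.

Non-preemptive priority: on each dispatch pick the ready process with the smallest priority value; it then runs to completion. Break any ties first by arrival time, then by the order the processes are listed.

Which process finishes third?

201

Schedule: | 200 0-14 | 204 14-18 | 201 18-32 | 203 32-43 | 202 43-48 |
Completion: 200=14  201=32  202=48  203=43  204=18
Turnaround (C−A): 200=14  201=30  202=46  203=41  204=14
Finish order: 200 → 204 → 201 → 203 → 202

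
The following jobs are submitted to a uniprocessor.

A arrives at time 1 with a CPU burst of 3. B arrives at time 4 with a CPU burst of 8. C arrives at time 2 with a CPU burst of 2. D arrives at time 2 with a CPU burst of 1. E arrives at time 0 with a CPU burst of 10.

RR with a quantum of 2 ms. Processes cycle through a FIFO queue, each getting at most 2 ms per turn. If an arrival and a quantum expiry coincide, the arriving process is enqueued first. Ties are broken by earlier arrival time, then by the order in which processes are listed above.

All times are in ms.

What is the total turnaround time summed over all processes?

Timeline: | E 0-2 | A 2-4 | C 4-6 | D 6-7 | E 7-9 | B 9-11 | A 11-12 | E 12-14 | B 14-16 | E 16-18 | B 18-20 | E 20-22 | B 22-24 |
Completion: A=12  B=24  C=6  D=7  E=22
Turnaround = completion − arrival: A=11, B=20, C=4, D=5, E=22
Total turnaround = 11 + 20 + 4 + 5 + 22 = 62

62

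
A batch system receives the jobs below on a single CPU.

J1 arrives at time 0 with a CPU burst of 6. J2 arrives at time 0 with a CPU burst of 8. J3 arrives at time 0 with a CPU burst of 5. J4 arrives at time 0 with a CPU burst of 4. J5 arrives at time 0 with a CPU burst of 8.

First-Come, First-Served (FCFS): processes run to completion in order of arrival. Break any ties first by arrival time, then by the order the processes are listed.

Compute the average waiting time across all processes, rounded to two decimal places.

12.40

Schedule: | J1 0-6 | J2 6-14 | J3 14-19 | J4 19-23 | J5 23-31 |
Completion: J1=6  J2=14  J3=19  J4=23  J5=31
Turnaround (C−A): J1=6  J2=14  J3=19  J4=23  J5=31
Waiting times: J1=0, J2=6, J3=14, J4=19, J5=23
Average waiting = (0+6+14+19+23) / 5 = 62/5 = 12.40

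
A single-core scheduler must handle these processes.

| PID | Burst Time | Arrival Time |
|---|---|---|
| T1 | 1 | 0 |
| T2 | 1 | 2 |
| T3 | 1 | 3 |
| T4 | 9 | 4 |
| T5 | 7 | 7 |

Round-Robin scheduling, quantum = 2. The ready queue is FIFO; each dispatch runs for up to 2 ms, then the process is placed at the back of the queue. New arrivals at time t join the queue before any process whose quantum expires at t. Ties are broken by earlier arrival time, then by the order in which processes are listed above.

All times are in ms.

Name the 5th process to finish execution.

T5

Schedule: | T1 0-1 | idle 1-2 | T2 2-3 | T3 3-4 | T4 4-8 | T5 8-10 | T4 10-12 | T5 12-14 | T4 14-16 | T5 16-18 | T4 18-19 | T5 19-20 |
Completion: T1=1  T2=3  T3=4  T4=19  T5=20
Finish order: T1 → T2 → T3 → T4 → T5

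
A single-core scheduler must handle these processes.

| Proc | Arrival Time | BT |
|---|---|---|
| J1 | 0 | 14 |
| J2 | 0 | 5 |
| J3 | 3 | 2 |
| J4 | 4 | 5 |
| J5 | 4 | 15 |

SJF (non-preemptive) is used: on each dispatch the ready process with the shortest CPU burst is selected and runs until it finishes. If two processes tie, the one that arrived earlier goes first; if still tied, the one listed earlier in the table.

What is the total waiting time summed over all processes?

Schedule: | J2 0-5 | J3 5-7 | J4 7-12 | J1 12-26 | J5 26-41 |
Completion: J1=26  J2=5  J3=7  J4=12  J5=41
Turnaround (C−A): J1=26  J2=5  J3=4  J4=8  J5=37
Waiting = turnaround − burst: J1=12, J2=0, J3=2, J4=3, J5=22
Total waiting = 12 + 0 + 2 + 3 + 22 = 39

39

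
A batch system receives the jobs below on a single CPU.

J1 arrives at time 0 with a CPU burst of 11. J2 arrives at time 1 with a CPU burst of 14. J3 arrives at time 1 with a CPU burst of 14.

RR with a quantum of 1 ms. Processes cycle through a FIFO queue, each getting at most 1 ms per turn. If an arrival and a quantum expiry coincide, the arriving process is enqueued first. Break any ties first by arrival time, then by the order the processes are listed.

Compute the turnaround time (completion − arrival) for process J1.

Schedule: | J1 0-1 | J2 1-2 | J3 2-3 | J1 3-4 | J2 4-5 | J3 5-6 | J1 6-7 | J2 7-8 | J3 8-9 | J1 9-10 | J2 10-11 | J3 11-12 | J1 12-13 | J2 13-14 | J3 14-15 | J1 15-16 | J2 16-17 | J3 17-18 | J1 18-19 | J2 19-20 | J3 20-21 | J1 21-22 | J2 22-23 | J3 23-24 | J1 24-25 | J2 25-26 | J3 26-27 | J1 27-28 | J2 28-29 | J3 29-30 | J1 30-31 | J2 31-32 | J3 32-33 | J2 33-34 | J3 34-35 | J2 35-36 | J3 36-37 | J2 37-38 | J3 38-39 |
Completion: J1=31  J2=38  J3=39
Turnaround(J1) = completion − arrival = 31 − 0 = 31

31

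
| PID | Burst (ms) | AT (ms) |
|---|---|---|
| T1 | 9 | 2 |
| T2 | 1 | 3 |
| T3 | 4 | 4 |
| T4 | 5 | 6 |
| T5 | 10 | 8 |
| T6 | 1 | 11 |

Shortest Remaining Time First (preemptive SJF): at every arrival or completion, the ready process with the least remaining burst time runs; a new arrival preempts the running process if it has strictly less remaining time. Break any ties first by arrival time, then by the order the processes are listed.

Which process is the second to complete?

T3

Timeline: | idle 0-2 | T1 2-3 | T2 3-4 | T3 4-8 | T4 8-11 | T6 11-12 | T4 12-14 | T1 14-22 | T5 22-32 |
Completion: T1=22  T2=4  T3=8  T4=14  T5=32  T6=12
Turnaround (C−A): T1=20  T2=1  T3=4  T4=8  T5=24  T6=1
Finish order: T2 → T3 → T6 → T4 → T1 → T5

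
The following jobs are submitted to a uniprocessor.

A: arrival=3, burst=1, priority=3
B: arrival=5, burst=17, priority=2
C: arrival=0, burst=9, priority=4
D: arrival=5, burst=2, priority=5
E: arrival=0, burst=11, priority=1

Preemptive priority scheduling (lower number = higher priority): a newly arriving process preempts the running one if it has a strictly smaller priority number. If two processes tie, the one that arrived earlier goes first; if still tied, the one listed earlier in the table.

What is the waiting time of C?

29

Gantt: | E 0-11 | B 11-28 | A 28-29 | C 29-38 | D 38-40 |
Completion: A=29  B=28  C=38  D=40  E=11
Turnaround (C−A): A=26  B=23  C=38  D=35  E=11
Waiting(C) = turnaround − burst = 38 − 9 = 29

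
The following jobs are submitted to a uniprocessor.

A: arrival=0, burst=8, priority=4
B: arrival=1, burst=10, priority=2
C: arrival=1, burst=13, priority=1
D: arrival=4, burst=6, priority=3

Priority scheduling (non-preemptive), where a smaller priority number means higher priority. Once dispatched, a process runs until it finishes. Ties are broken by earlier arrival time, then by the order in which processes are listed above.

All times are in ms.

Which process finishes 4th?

D

Schedule: | A 0-8 | C 8-21 | B 21-31 | D 31-37 |
Completion: A=8  B=31  C=21  D=37
Turnaround (C−A): A=8  B=30  C=20  D=33
Finish order: A → C → B → D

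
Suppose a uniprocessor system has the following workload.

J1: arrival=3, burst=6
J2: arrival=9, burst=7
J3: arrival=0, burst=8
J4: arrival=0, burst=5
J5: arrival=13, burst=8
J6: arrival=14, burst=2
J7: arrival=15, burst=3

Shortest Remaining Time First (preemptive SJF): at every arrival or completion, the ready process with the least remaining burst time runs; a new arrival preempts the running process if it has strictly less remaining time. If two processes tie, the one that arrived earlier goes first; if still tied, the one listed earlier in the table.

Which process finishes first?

J4

Schedule: | J4 0-5 | J1 5-11 | J2 11-14 | J6 14-16 | J7 16-19 | J2 19-23 | J3 23-31 | J5 31-39 |
Completion: J1=11  J2=23  J3=31  J4=5  J5=39  J6=16  J7=19
Finish order: J4 → J1 → J6 → J7 → J2 → J3 → J5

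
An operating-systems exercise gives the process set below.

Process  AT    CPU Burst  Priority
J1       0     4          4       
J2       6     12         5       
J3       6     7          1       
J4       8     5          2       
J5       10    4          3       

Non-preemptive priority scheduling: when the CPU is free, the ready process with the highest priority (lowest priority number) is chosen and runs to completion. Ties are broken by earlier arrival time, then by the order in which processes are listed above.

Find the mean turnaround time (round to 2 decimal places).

Gantt: | J1 0-4 | idle 4-6 | J3 6-13 | J4 13-18 | J5 18-22 | J2 22-34 |
Completion: J1=4  J2=34  J3=13  J4=18  J5=22
Turnaround times: J1=4, J2=28, J3=7, J4=10, J5=12
Average turnaround = (4+28+7+10+12) / 5 = 61/5 = 12.20

12.20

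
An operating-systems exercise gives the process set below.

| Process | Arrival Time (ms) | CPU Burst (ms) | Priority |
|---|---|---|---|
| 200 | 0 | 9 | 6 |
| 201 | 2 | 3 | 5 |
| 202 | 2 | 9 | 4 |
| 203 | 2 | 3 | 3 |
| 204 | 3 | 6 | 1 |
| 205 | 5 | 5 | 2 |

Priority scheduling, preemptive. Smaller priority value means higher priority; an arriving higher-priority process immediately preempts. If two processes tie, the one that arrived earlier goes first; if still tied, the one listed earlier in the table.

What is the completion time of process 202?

25

Schedule: | 200 0-2 | 203 2-3 | 204 3-9 | 205 9-14 | 203 14-16 | 202 16-25 | 201 25-28 | 200 28-35 |
Completion: 200=35  201=28  202=25  203=16  204=9  205=14
Turnaround (C−A): 200=35  201=26  202=23  203=14  204=6  205=9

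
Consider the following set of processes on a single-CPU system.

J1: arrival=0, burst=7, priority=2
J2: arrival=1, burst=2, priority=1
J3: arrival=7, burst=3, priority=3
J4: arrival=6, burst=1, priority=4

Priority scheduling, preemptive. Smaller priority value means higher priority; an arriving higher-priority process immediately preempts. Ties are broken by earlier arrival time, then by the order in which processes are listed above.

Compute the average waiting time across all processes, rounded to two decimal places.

Timeline: | J1 0-1 | J2 1-3 | J1 3-9 | J3 9-12 | J4 12-13 |
Completion: J1=9  J2=3  J3=12  J4=13
Turnaround (C−A): J1=9  J2=2  J3=5  J4=7
Waiting times: J1=2, J2=0, J3=2, J4=6
Average waiting = (2+0+2+6) / 4 = 10/4 = 2.50

2.50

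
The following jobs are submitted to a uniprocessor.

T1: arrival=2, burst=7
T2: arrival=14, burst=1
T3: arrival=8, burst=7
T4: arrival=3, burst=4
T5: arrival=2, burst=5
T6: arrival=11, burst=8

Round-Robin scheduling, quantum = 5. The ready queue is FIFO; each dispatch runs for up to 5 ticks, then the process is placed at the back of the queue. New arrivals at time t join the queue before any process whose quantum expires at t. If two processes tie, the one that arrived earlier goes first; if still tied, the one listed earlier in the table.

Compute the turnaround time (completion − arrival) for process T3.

23

Gantt: | idle 0-2 | T1 2-7 | T5 7-12 | T4 12-16 | T1 16-18 | T3 18-23 | T6 23-28 | T2 28-29 | T3 29-31 | T6 31-34 |
Completion: T1=18  T2=29  T3=31  T4=16  T5=12  T6=34
Turnaround (C−A): T1=16  T2=15  T3=23  T4=13  T5=10  T6=23
Turnaround(T3) = completion − arrival = 31 − 8 = 23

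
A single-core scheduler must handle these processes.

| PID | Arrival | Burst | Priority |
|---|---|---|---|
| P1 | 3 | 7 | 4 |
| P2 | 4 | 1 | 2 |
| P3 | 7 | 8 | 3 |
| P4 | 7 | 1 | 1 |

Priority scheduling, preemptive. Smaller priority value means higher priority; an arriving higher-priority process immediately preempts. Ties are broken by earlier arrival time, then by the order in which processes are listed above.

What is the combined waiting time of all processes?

Timeline: | idle 0-3 | P1 3-4 | P2 4-5 | P1 5-7 | P4 7-8 | P3 8-16 | P1 16-20 |
Completion: P1=20  P2=5  P3=16  P4=8
Waiting = turnaround − burst: P1=10, P2=0, P3=1, P4=0
Total waiting = 10 + 0 + 1 + 0 = 11

11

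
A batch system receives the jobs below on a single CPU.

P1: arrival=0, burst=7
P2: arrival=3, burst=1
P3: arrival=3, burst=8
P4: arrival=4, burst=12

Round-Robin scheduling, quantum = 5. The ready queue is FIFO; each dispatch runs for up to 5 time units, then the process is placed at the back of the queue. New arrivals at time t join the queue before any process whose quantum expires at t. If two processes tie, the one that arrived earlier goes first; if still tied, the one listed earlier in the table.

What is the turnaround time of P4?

24

Gantt: | P1 0-5 | P2 5-6 | P3 6-11 | P4 11-16 | P1 16-18 | P3 18-21 | P4 21-28 |
Completion: P1=18  P2=6  P3=21  P4=28
Turnaround(P4) = completion − arrival = 28 − 4 = 24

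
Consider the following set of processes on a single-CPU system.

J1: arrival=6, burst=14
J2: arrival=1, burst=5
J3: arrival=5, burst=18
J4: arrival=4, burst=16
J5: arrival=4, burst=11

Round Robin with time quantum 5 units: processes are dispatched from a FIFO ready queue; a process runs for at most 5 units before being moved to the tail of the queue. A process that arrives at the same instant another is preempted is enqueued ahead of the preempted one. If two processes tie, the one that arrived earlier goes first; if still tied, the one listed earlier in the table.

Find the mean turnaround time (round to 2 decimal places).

45.20

Timeline: | idle 0-1 | J2 1-6 | J4 6-11 | J5 11-16 | J3 16-21 | J1 21-26 | J4 26-31 | J5 31-36 | J3 36-41 | J1 41-46 | J4 46-51 | J5 51-52 | J3 52-57 | J1 57-61 | J4 61-62 | J3 62-65 |
Completion: J1=61  J2=6  J3=65  J4=62  J5=52
Turnaround times: J1=55, J2=5, J3=60, J4=58, J5=48
Average turnaround = (55+5+60+58+48) / 5 = 226/5 = 45.20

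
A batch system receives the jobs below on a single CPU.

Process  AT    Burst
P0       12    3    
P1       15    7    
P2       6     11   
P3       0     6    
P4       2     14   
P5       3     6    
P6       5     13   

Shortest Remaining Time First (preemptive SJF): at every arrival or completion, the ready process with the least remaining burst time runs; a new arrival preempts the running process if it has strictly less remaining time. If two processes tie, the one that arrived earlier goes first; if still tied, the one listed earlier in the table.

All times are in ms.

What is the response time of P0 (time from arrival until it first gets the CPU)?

0

Gantt: | P3 0-6 | P5 6-12 | P0 12-15 | P1 15-22 | P2 22-33 | P6 33-46 | P4 46-60 |
Completion: P0=15  P1=22  P2=33  P3=6  P4=60  P5=12  P6=46
Response(P0) = first start − arrival = 12 − 12 = 0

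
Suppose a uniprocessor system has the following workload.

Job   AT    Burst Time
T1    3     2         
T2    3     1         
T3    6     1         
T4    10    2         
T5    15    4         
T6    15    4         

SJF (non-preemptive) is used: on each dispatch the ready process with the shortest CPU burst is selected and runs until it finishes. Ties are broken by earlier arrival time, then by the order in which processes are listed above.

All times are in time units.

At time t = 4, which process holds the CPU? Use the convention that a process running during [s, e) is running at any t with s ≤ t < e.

Timeline: | idle 0-3 | T2 3-4 | T1 4-6 | T3 6-7 | idle 7-10 | T4 10-12 | idle 12-15 | T5 15-19 | T6 19-23 |
Completion: T1=6  T2=4  T3=7  T4=12  T5=19  T6=23
Turnaround (C−A): T1=3  T2=1  T3=1  T4=2  T5=4  T6=8

T1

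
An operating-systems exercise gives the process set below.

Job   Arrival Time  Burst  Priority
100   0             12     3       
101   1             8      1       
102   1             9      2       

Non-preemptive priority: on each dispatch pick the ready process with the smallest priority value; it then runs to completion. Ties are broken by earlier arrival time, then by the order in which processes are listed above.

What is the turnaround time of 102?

28

Gantt: | 100 0-12 | 101 12-20 | 102 20-29 |
Completion: 100=12  101=20  102=29
Turnaround(102) = completion − arrival = 29 − 1 = 28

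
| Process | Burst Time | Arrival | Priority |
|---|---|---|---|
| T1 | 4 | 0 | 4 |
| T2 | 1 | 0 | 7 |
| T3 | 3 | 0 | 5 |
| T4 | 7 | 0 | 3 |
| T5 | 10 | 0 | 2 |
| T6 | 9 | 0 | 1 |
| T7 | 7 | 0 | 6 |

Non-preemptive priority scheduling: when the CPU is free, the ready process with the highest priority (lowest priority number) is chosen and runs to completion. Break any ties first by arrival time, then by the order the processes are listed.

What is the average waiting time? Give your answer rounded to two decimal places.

22.43

Timeline: | T6 0-9 | T5 9-19 | T4 19-26 | T1 26-30 | T3 30-33 | T7 33-40 | T2 40-41 |
Completion: T1=30  T2=41  T3=33  T4=26  T5=19  T6=9  T7=40
Turnaround (C−A): T1=30  T2=41  T3=33  T4=26  T5=19  T6=9  T7=40
Waiting times: T1=26, T2=40, T3=30, T4=19, T5=9, T6=0, T7=33
Average waiting = (26+40+30+19+9+0+33) / 7 = 157/7 = 22.43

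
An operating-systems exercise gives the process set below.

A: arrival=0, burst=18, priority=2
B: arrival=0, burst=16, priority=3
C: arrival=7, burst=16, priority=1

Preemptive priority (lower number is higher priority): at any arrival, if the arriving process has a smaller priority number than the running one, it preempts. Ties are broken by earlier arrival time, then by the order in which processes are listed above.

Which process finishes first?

C

Schedule: | A 0-7 | C 7-23 | A 23-34 | B 34-50 |
Completion: A=34  B=50  C=23
Turnaround (C−A): A=34  B=50  C=16
Finish order: C → A → B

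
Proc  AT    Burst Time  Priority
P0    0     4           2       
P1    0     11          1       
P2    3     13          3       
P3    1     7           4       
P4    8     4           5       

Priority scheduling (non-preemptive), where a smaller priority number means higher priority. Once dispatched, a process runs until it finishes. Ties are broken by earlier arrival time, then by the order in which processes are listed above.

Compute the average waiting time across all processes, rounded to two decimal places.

15.40

Gantt: | P1 0-11 | P0 11-15 | P2 15-28 | P3 28-35 | P4 35-39 |
Completion: P0=15  P1=11  P2=28  P3=35  P4=39
Turnaround (C−A): P0=15  P1=11  P2=25  P3=34  P4=31
Waiting times: P0=11, P1=0, P2=12, P3=27, P4=27
Average waiting = (11+0+12+27+27) / 5 = 77/5 = 15.40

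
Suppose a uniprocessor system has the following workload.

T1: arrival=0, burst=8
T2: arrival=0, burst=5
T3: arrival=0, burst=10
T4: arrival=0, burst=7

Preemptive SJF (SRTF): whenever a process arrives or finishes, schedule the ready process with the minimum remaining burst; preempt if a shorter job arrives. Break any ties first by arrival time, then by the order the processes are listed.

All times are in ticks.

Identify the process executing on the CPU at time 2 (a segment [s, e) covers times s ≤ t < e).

Schedule: | T2 0-5 | T4 5-12 | T1 12-20 | T3 20-30 |
Completion: T1=20  T2=5  T3=30  T4=12

T2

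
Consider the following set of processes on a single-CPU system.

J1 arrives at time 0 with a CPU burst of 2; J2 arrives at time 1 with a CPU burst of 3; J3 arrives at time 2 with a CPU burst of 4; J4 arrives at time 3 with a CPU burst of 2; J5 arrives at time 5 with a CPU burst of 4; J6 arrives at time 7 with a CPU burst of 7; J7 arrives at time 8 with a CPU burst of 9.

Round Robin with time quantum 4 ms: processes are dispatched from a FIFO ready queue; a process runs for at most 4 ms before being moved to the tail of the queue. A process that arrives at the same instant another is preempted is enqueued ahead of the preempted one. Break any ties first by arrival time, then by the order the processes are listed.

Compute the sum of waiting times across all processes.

42

Schedule: | J1 0-2 | J2 2-5 | J3 5-9 | J4 9-11 | J5 11-15 | J6 15-19 | J7 19-23 | J6 23-26 | J7 26-31 |
Completion: J1=2  J2=5  J3=9  J4=11  J5=15  J6=26  J7=31
Turnaround (C−A): J1=2  J2=4  J3=7  J4=8  J5=10  J6=19  J7=23
Waiting = turnaround − burst: J1=0, J2=1, J3=3, J4=6, J5=6, J6=12, J7=14
Total waiting = 0 + 1 + 3 + 6 + 6 + 12 + 14 = 42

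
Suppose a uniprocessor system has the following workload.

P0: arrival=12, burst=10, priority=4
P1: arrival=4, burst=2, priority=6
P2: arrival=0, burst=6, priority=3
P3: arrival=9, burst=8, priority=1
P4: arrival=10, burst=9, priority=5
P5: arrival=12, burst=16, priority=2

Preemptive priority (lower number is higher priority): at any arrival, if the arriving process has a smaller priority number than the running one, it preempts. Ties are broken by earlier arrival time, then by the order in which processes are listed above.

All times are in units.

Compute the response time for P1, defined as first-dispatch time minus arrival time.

2

Timeline: | P2 0-6 | P1 6-8 | idle 8-9 | P3 9-17 | P5 17-33 | P0 33-43 | P4 43-52 |
Completion: P0=43  P1=8  P2=6  P3=17  P4=52  P5=33
Turnaround (C−A): P0=31  P1=4  P2=6  P3=8  P4=42  P5=21
Response(P1) = first start − arrival = 6 − 4 = 2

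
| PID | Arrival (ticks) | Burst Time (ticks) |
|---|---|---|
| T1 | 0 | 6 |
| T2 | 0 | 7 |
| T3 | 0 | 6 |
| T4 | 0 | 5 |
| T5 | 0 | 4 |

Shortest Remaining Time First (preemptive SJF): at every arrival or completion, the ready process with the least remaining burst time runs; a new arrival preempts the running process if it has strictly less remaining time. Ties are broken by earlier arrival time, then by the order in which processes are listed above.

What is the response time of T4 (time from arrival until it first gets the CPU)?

Gantt: | T5 0-4 | T4 4-9 | T1 9-15 | T3 15-21 | T2 21-28 |
Completion: T1=15  T2=28  T3=21  T4=9  T5=4
Turnaround (C−A): T1=15  T2=28  T3=21  T4=9  T5=4
Response(T4) = first start − arrival = 4 − 0 = 4

4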